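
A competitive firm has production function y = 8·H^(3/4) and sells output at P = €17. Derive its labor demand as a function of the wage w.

H(w) = (102/w)^(4)

MP_H = (3/4)·8·H^(-1/4) = 6·H^(-1/4).
Setting P·MP_H = w: 102·H^(-1/4) = w.
Solving for H: H^(-1/4) = w/102, so H = (102/w)^(4).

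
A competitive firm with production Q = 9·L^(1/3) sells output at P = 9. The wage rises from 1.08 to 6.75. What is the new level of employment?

L* = 8

From P·MP_L = w with MP_L = 3·L^(-2/3), the labor demand is L(w) = (27/w)^(3/2).
At w = 1.08: L = 125. At w = 6.75: L = 8.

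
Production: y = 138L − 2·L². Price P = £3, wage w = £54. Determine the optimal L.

L* = 30

The marginal product of L is MP_L = 138 − 4L.
A price-taking firm hires until the value of the marginal product equals the wage: P·MP_L = w, so 3·(138 − 4L) = 54.
Then 138 − 4L = 18, giving L = 30.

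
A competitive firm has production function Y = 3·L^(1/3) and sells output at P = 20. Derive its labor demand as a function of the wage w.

MP_L = (1/3)·3·L^(-2/3) = L^(-2/3).
Setting P·MP_L = w: 20·L^(-2/3) = w.
Solving for L: L^(-2/3) = w/20, so L = (20/w)^(3/2).

L(w) = (20/w)^(3/2)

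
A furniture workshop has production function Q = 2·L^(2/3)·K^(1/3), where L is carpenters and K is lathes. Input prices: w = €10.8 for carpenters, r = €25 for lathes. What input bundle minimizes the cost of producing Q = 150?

Cost minimization requires the marginal rate of technical substitution to equal the input-price ratio: MP_L/MP_K = w/r.
Here MP_L/MP_K = (2/3)·(K/L)/(1/3) = 2·(K/L). Setting this equal to 10.8/25 = 0.432 gives K = 0.216L.
Substituting into Q = 150: 2·L^(2/3)·(0.216L)^(1/3) = 150.
Solving, L = 125 and K = 27.

L* = 125, K* = 27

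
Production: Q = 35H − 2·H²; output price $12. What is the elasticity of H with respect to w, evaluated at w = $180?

ε = -0.75

From P·MP_H = w with MP_H = 35 − 4H, labor demand is H(w) = (35 − w/12)/4.
dH/dw = −1/(48) = -1/48.
At w = 180, H = 5, so ε = (dH/dw)·(w/H) = (-1/48)·(180/5) = -0.75.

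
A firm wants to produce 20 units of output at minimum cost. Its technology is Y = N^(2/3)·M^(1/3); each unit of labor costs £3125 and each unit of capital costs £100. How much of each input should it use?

Cost minimization requires the marginal rate of technical substitution to equal the input-price ratio: MP_N/MP_M = w/r.
Here MP_N/MP_M = (2/3)·(M/N)/(1/3) = 2·(M/N). Setting this equal to 3125/100 = 31.25 gives M = 15.625N.
Substituting into Y = 20: N^(2/3)·(15.625N)^(1/3) = 20.
Solving, N = 8 and M = 125.

N* = 8, M* = 125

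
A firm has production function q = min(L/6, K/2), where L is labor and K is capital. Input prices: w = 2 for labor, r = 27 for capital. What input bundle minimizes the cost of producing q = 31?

L* = 186, K* = 62

With a fixed-proportions technology, the cost-minimizing bundle uses no slack in either input: L/6 = K/2 = q.
So L = 6·31 = 186 and K = 2·31 = 62.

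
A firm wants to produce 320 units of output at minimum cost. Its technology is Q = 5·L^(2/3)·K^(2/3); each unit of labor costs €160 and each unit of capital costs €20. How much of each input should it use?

L* = 8, K* = 64

Cost minimization requires the marginal rate of technical substitution to equal the input-price ratio: MP_L/MP_K = w/r.
Here MP_L/MP_K = (2/3)·(K/L)/(2/3) = (K/L). Setting this equal to 160/20 = 8 gives K = 8L.
Substituting into Q = 320: 5·L^(2/3)·(8L)^(2/3) = 320.
Solving, L = 8 and K = 64.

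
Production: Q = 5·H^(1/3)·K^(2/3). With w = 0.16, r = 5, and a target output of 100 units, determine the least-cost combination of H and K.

H* = 125, K* = 8

Cost minimization requires the marginal rate of technical substitution to equal the input-price ratio: MP_H/MP_K = w/r.
Here MP_H/MP_K = (1/3)·(K/H)/(2/3) = 0.5·(K/H). Setting this equal to 0.16/5 = 0.032 gives K = 0.064H.
Substituting into Q = 100: 5·H^(1/3)·(0.064H)^(2/3) = 100.
Solving, H = 125 and K = 8.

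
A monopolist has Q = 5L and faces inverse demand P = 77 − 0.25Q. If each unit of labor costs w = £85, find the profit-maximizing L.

Marginal revenue from the inverse demand is MR = 77 − 0.5Q.
The marginal product is MP_L = 5.
A monopolist hires until marginal revenue product equals the wage: MR·MP_L = w.
(77 − 2.5L)·5 = 85, so L = 24.

L* = 24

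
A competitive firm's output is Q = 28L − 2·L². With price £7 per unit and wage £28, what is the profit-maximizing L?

L* = 6

The marginal product of L is MP_L = 28 − 4L.
A price-taking firm hires until the value of the marginal product equals the wage: P·MP_L = w, so 7·(28 − 4L) = 28.
Then 28 − 4L = 4, giving L = 6.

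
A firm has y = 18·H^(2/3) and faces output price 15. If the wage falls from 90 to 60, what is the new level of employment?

H* = 27

From P·MP_H = w with MP_H = 12·H^(-1/3), the labor demand is H(w) = (180/w)^(3).
At w = 90: H = 8. At w = 60: H = 27.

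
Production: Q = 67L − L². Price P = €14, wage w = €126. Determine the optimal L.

L* = 29

The marginal product of L is MP_L = 67 − 2L.
A price-taking firm hires until the value of the marginal product equals the wage: P·MP_L = w, so 14·(67 − 2L) = 126.
Then 67 − 2L = 9, giving L = 29.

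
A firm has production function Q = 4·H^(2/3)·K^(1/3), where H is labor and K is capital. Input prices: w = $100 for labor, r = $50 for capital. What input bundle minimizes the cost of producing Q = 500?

Cost minimization requires the marginal rate of technical substitution to equal the input-price ratio: MP_H/MP_K = w/r.
Here MP_H/MP_K = (2/3)·(K/H)/(1/3) = 2·(K/H). Setting this equal to 100/50 = 2 gives K = H.
Substituting into Q = 500: 4·H^(2/3)·(H)^(1/3) = 500.
Solving, H = 125 and K = 125.

H* = 125, K* = 125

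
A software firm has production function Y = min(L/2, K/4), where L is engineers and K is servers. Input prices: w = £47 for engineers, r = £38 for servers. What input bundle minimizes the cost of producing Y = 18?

With a fixed-proportions technology, the cost-minimizing bundle uses no slack in either input: L/2 = K/4 = Y.
So L = 2·18 = 36 and K = 4·18 = 72.

L* = 36, K* = 72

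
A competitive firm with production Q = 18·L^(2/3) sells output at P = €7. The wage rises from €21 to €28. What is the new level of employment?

From P·MP_L = w with MP_L = 12·L^(-1/3), the labor demand is L(w) = (84/w)^(3).
At w = 21: L = 64. At w = 28: L = 27.

L* = 27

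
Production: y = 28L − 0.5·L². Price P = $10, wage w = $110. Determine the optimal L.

L* = 17

The marginal product of L is MP_L = 28 − L.
A price-taking firm hires until the value of the marginal product equals the wage: P·MP_L = w, so 10·(28 − L) = 110.
Then 28 − L = 11, giving L = 17.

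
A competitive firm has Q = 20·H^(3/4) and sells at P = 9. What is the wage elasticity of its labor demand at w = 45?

ε = -4

MP_H = (3/4)·20·H^(-1/4), so P·MP_H = w gives 135·H^(-1/4) = w.
Solving, H(w) = (135/w)^(4). This is a constant-elasticity form: H ∝ w^(−4), so ε = −4.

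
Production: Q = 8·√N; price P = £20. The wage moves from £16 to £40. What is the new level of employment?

From P·MP_N = w with MP_N = 4·N^(-1/2), the labor demand is N(w) = (80/w)^(2).
At w = 16: N = 25. At w = 40: N = 4.

N* = 4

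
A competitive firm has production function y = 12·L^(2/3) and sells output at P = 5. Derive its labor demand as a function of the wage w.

L(w) = 64000/w³

MP_L = (2/3)·12·L^(-1/3) = 8·L^(-1/3).
Setting P·MP_L = w: 40·L^(-1/3) = w.
Solving for L: L^(-1/3) = w/40, so L = (40/w)^(3).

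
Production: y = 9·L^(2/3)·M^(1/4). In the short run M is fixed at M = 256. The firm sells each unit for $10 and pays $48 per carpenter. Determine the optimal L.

With M = 256, MP_L = (2/3)·9·L^(-1/3)·256^(1/4) = 24·L^(-1/3).
Profit maximization for a price taker requires P·MP_L = w: 10·24·L^(-1/3) = 48.
So L^(-1/3) = 0.2, which gives L = 125.

L* = 125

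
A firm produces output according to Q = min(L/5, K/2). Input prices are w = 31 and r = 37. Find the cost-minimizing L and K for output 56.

L* = 280, K* = 112

With a fixed-proportions technology, the cost-minimizing bundle uses no slack in either input: L/5 = K/2 = Q.
So L = 5·56 = 280 and K = 2·56 = 112.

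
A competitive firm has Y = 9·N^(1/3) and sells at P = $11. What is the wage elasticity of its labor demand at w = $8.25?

ε = -1.5

MP_N = (1/3)·9·N^(-2/3), so P·MP_N = w gives 33·N^(-2/3) = w.
Solving, N(w) = (33/w)^(3/2). This is a constant-elasticity form: N ∝ w^(−3/2), so ε = −3/2.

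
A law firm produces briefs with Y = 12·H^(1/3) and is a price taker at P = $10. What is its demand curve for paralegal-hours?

MP_H = (1/3)·12·H^(-2/3) = 4·H^(-2/3).
Setting P·MP_H = w: 40·H^(-2/3) = w.
Solving for H: H^(-2/3) = w/40, so H = (40/w)^(3/2).

H(w) = (40/w)^(3/2)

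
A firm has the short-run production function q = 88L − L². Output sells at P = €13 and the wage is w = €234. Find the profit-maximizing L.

The marginal product of L is MP_L = 88 − 2L.
A price-taking firm hires until the value of the marginal product equals the wage: P·MP_L = w, so 13·(88 − 2L) = 234.
Then 88 − 2L = 18, giving L = 35.

L* = 35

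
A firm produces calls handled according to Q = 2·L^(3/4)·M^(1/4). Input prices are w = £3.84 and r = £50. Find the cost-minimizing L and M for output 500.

Cost minimization requires the marginal rate of technical substitution to equal the input-price ratio: MP_L/MP_M = w/r.
Here MP_L/MP_M = (3/4)·(M/L)/(1/4) = 3·(M/L). Setting this equal to 3.84/50 = 0.0768 gives M = 0.0256L.
Substituting into Q = 500: 2·L^(3/4)·(0.0256L)^(1/4) = 500.
Solving, L = 625 and M = 16.

L* = 625, M* = 16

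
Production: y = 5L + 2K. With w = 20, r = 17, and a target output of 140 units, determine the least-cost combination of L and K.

The inputs are perfect substitutes, so the firm uses whichever has the lower cost per unit of output.
Cost per unit of output via L is w/5 = 4; via K it is r/2 = 8.5. L is cheaper.
Producing y = 140 with L alone: L = 28, K = 0.

L* = 28, K* = 0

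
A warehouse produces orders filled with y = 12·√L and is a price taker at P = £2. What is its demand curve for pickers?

MP_L = (1/2)·12·L^(-1/2) = 6·L^(-1/2).
Setting P·MP_L = w: 12·L^(-1/2) = w.
Solving for L: L^(-1/2) = w/12, so L = (12/w)^(2).

L(w) = 144/w²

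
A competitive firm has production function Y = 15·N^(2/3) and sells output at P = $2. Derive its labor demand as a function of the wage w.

N(w) = 8000/w³

MP_N = (2/3)·15·N^(-1/3) = 10·N^(-1/3).
Setting P·MP_N = w: 20·N^(-1/3) = w.
Solving for N: N^(-1/3) = w/20, so N = (20/w)^(3).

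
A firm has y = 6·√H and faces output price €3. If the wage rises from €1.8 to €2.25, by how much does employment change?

ΔH = -9

From P·MP_H = w with MP_H = 3·H^(-1/2), the labor demand is H(w) = (9/w)^(2).
At w = 1.8: H = 25. At w = 2.25: H = 16.
ΔH = 16 − 25 = -9.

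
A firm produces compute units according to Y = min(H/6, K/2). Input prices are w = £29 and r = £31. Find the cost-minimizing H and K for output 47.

H* = 282, K* = 94

With a fixed-proportions technology, the cost-minimizing bundle uses no slack in either input: H/6 = K/2 = Y.
So H = 6·47 = 282 and K = 2·47 = 94.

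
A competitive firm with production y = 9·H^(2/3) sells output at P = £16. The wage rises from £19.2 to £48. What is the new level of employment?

From P·MP_H = w with MP_H = 6·H^(-1/3), the labor demand is H(w) = (96/w)^(3).
At w = 19.2: H = 125. At w = 48: H = 8.

H* = 8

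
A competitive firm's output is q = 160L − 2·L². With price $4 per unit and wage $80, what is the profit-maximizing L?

The marginal product of L is MP_L = 160 − 4L.
A price-taking firm hires until the value of the marginal product equals the wage: P·MP_L = w, so 4·(160 − 4L) = 80.
Then 160 − 4L = 20, giving L = 35.

L* = 35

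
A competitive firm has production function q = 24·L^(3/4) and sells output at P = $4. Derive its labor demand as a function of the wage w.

L(w) = (72/w)^(4)

MP_L = (3/4)·24·L^(-1/4) = 18·L^(-1/4).
Setting P·MP_L = w: 72·L^(-1/4) = w.
Solving for L: L^(-1/4) = w/72, so L = (72/w)^(4).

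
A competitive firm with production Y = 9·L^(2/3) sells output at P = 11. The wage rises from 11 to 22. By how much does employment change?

ΔL = -189

From P·MP_L = w with MP_L = 6·L^(-1/3), the labor demand is L(w) = (66/w)^(3).
At w = 11: L = 216. At w = 22: L = 27.
ΔL = 27 − 216 = -189.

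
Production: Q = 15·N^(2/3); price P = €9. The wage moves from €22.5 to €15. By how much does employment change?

ΔN = 152

From P·MP_N = w with MP_N = 10·N^(-1/3), the labor demand is N(w) = (90/w)^(3).
At w = 22.5: N = 64. At w = 15: N = 216.
ΔN = 216 − 64 = 152.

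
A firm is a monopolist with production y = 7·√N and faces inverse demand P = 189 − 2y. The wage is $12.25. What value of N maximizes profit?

N* = 36

Marginal revenue from the inverse demand is MR = 189 − 4y.
The marginal product is MP_N = 3.5·N^(-1/2).
A monopolist hires until marginal revenue product equals the wage: MR·MP_N = w.
At N, y = 7·√N. Substituting and solving: (189 − 28·√N)·3.5·N^(-1/2) = 12.25 gives N = 36.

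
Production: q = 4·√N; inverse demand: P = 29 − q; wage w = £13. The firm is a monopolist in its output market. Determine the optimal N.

Marginal revenue from the inverse demand is MR = 29 − 2q.
The marginal product is MP_N = 2·N^(-1/2).
A monopolist hires until marginal revenue product equals the wage: MR·MP_N = w.
At N, q = 4·√N. Substituting and solving: (29 − 8·√N)·2·N^(-1/2) = 13 gives N = 4.

N* = 4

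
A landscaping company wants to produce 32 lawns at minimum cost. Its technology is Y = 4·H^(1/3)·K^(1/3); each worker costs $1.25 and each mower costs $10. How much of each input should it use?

Cost minimization requires the marginal rate of technical substitution to equal the input-price ratio: MP_H/MP_K = w/r.
Here MP_H/MP_K = (1/3)·(K/H)/(1/3) = (K/H). Setting this equal to 1.25/10 = 0.125 gives K = 0.125H.
Substituting into Y = 32: 4·H^(1/3)·(0.125H)^(1/3) = 32.
Solving, H = 64 and K = 8.

H* = 64, K* = 8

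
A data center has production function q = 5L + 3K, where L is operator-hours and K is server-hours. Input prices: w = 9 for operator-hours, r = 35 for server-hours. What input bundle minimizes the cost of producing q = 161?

The inputs are perfect substitutes, so the firm uses whichever has the lower cost per unit of output.
Cost per unit of output via L is w/5 = 1.8; via K it is r/3 = 35/3. L is cheaper.
Producing q = 161 with L alone: L = 32.2, K = 0.

L* = 32.2, K* = 0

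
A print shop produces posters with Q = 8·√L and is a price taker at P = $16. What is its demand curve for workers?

L(w) = 4096/w²

MP_L = (1/2)·8·L^(-1/2) = 4·L^(-1/2).
Setting P·MP_L = w: 64·L^(-1/2) = w.
Solving for L: L^(-1/2) = w/64, so L = (64/w)^(2).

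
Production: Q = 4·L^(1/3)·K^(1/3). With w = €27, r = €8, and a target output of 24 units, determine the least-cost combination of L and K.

Cost minimization requires the marginal rate of technical substitution to equal the input-price ratio: MP_L/MP_K = w/r.
Here MP_L/MP_K = (1/3)·(K/L)/(1/3) = (K/L). Setting this equal to 27/8 = 3.375 gives K = 3.375L.
Substituting into Q = 24: 4·L^(1/3)·(3.375L)^(1/3) = 24.
Solving, L = 8 and K = 27.

L* = 8, K* = 27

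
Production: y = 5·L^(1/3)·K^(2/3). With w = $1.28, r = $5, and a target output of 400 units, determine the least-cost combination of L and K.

L* = 125, K* = 64

Cost minimization requires the marginal rate of technical substitution to equal the input-price ratio: MP_L/MP_K = w/r.
Here MP_L/MP_K = (1/3)·(K/L)/(2/3) = 0.5·(K/L). Setting this equal to 1.28/5 = 0.256 gives K = 0.512L.
Substituting into y = 400: 5·L^(1/3)·(0.512L)^(2/3) = 400.
Solving, L = 125 and K = 64.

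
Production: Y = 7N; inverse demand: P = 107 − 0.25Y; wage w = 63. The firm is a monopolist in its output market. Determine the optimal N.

Marginal revenue from the inverse demand is MR = 107 − 0.5Y.
The marginal product is MP_N = 7.
A monopolist hires until marginal revenue product equals the wage: MR·MP_N = w.
(107 − 3.5N)·7 = 63, so N = 28.

N* = 28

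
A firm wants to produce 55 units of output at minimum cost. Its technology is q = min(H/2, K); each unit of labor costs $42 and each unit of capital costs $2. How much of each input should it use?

With a fixed-proportions technology, the cost-minimizing bundle uses no slack in either input: H/2 = K = q.
So H = 2·55 = 110 and K = 55.

H* = 110, K* = 55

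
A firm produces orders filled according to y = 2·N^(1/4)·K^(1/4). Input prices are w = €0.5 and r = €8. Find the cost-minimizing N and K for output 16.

N* = 256, K* = 16

Cost minimization requires the marginal rate of technical substitution to equal the input-price ratio: MP_N/MP_K = w/r.
Here MP_N/MP_K = (1/4)·(K/N)/(1/4) = (K/N). Setting this equal to 0.5/8 = 0.0625 gives K = 0.0625N.
Substituting into y = 16: 2·N^(1/4)·(0.0625N)^(1/4) = 16.
Solving, N = 256 and K = 16.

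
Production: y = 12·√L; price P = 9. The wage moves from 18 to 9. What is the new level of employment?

L* = 36

From P·MP_L = w with MP_L = 6·L^(-1/2), the labor demand is L(w) = (54/w)^(2).
At w = 18: L = 9. At w = 9: L = 36.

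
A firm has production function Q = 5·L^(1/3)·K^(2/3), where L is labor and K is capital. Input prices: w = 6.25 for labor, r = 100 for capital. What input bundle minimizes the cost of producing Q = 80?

Cost minimization requires the marginal rate of technical substitution to equal the input-price ratio: MP_L/MP_K = w/r.
Here MP_L/MP_K = (1/3)·(K/L)/(2/3) = 0.5·(K/L). Setting this equal to 6.25/100 = 0.0625 gives K = 0.125L.
Substituting into Q = 80: 5·L^(1/3)·(0.125L)^(2/3) = 80.
Solving, L = 64 and K = 8.

L* = 64, K* = 8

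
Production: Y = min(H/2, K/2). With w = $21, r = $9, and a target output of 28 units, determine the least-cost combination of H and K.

With a fixed-proportions technology, the cost-minimizing bundle uses no slack in either input: H/2 = K/2 = Y.
So H = 2·28 = 56 and K = 2·28 = 56.

H* = 56, K* = 56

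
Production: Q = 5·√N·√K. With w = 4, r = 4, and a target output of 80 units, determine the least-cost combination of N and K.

Cost minimization requires the marginal rate of technical substitution to equal the input-price ratio: MP_N/MP_K = w/r.
Here MP_N/MP_K = (1/2)·(K/N)/(1/2) = (K/N). Setting this equal to 4/4 = 1 gives K = N.
Substituting into Q = 80: 5·N^(1/2)·(N)^(1/2) = 80.
Solving, N = 16 and K = 16.

N* = 16, K* = 16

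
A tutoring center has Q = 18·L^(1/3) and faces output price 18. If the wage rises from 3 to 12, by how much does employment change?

From P·MP_L = w with MP_L = 6·L^(-2/3), the labor demand is L(w) = (108/w)^(3/2).
At w = 3: L = 216. At w = 12: L = 27.
ΔL = 27 − 216 = -189.

ΔL = -189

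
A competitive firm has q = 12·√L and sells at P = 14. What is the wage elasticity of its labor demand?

ε = -2

MP_L = (1/2)·12·L^(-1/2), so P·MP_L = w gives 84·L^(-1/2) = w.
Solving, L(w) = (84/w)^(2). This is a constant-elasticity form: L ∝ w^(−2), so ε = −2.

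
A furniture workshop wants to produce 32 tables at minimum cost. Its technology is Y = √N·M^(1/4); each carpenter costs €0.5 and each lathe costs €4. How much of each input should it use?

N* = 256, M* = 16

Cost minimization requires the marginal rate of technical substitution to equal the input-price ratio: MP_N/MP_M = w/r.
Here MP_N/MP_M = (1/2)·(M/N)/(1/4) = 2·(M/N). Setting this equal to 0.5/4 = 0.125 gives M = 0.0625N.
Substituting into Y = 32: N^(1/2)·(0.0625N)^(1/4) = 32.
Solving, N = 256 and M = 16.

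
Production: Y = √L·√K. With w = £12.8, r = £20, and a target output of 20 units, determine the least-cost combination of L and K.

Cost minimization requires the marginal rate of technical substitution to equal the input-price ratio: MP_L/MP_K = w/r.
Here MP_L/MP_K = (1/2)·(K/L)/(1/2) = (K/L). Setting this equal to 12.8/20 = 0.64 gives K = 0.64L.
Substituting into Y = 20: L^(1/2)·(0.64L)^(1/2) = 20.
Solving, L = 25 and K = 16.

L* = 25, K* = 16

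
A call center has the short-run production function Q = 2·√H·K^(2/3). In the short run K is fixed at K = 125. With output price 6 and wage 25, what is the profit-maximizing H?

With K = 125, MP_H = (1/2)·2·H^(-1/2)·125^(2/3) = 25·H^(-1/2).
Profit maximization for a price taker requires P·MP_H = w: 6·25·H^(-1/2) = 25.
So H^(-1/2) = 1/6, which gives H = 36.

H* = 36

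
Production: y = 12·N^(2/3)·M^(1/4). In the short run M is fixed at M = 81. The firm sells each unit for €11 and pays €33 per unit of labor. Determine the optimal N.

With M = 81, MP_N = (2/3)·12·N^(-1/3)·81^(1/4) = 24·N^(-1/3).
Profit maximization for a price taker requires P·MP_N = w: 11·24·N^(-1/3) = 33.
So N^(-1/3) = 0.125, which gives N = 512.

N* = 512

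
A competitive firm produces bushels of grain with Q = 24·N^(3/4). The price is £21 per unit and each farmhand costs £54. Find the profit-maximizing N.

MP_N = (3/4)·24·N^(-1/4) = 18·N^(-1/4).
Profit maximization for a price taker requires P·MP_N = w: 21·18·N^(-1/4) = 54.
So N^(-1/4) = 1/7, which gives N = 2401.

N* = 2401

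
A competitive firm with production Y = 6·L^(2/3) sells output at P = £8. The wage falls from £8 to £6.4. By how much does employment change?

ΔL = 61

From P·MP_L = w with MP_L = 4·L^(-1/3), the labor demand is L(w) = (32/w)^(3).
At w = 8: L = 64. At w = 6.4: L = 125.
ΔL = 125 − 64 = 61.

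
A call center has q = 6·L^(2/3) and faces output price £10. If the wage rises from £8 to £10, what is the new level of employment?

From P·MP_L = w with MP_L = 4·L^(-1/3), the labor demand is L(w) = (40/w)^(3).
At w = 8: L = 125. At w = 10: L = 64.

L* = 64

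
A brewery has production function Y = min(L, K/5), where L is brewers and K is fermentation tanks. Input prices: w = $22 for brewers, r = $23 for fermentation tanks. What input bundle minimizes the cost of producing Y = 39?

With a fixed-proportions technology, the cost-minimizing bundle uses no slack in either input: L = K/5 = Y.
So L = 39 and K = 5·39 = 195.

L* = 39, K* = 195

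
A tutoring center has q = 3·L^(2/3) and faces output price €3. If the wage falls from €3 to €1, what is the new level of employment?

L* = 216

From P·MP_L = w with MP_L = 2·L^(-1/3), the labor demand is L(w) = (6/w)^(3).
At w = 3: L = 8. At w = 1: L = 216.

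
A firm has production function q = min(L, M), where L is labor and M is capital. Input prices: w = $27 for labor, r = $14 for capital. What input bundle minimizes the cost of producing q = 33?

L* = 33, M* = 33

With a fixed-proportions technology, the cost-minimizing bundle uses no slack in either input: L = M = q.
So L = 33 and M = 33.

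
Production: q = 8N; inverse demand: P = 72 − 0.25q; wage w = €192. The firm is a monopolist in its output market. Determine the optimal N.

N* = 12

Marginal revenue from the inverse demand is MR = 72 − 0.5q.
The marginal product is MP_N = 8.
A monopolist hires until marginal revenue product equals the wage: MR·MP_N = w.
(72 − 4N)·8 = 192, so N = 12.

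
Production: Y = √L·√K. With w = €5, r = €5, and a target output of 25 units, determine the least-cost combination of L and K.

Cost minimization requires the marginal rate of technical substitution to equal the input-price ratio: MP_L/MP_K = w/r.
Here MP_L/MP_K = (1/2)·(K/L)/(1/2) = (K/L). Setting this equal to 5/5 = 1 gives K = L.
Substituting into Y = 25: L^(1/2)·(L)^(1/2) = 25.
Solving, L = 25 and K = 25.

L* = 25, K* = 25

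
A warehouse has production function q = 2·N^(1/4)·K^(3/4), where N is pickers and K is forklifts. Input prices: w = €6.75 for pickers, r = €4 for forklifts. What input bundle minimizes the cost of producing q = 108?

N* = 16, K* = 81

Cost minimization requires the marginal rate of technical substitution to equal the input-price ratio: MP_N/MP_K = w/r.
Here MP_N/MP_K = (1/4)·(K/N)/(3/4) = (1/3)·(K/N). Setting this equal to 6.75/4 = 1.6875 gives K = 5.0625N.
Substituting into q = 108: 2·N^(1/4)·(5.0625N)^(3/4) = 108.
Solving, N = 16 and K = 81.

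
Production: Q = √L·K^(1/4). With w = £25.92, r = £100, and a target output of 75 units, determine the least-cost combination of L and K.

Cost minimization requires the marginal rate of technical substitution to equal the input-price ratio: MP_L/MP_K = w/r.
Here MP_L/MP_K = (1/2)·(K/L)/(1/4) = 2·(K/L). Setting this equal to 25.92/100 = 0.2592 gives K = 0.1296L.
Substituting into Q = 75: L^(1/2)·(0.1296L)^(1/4) = 75.
Solving, L = 625 and K = 81.

L* = 625, K* = 81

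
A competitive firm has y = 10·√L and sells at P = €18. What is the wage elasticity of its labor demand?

ε = -2

MP_L = (1/2)·10·L^(-1/2), so P·MP_L = w gives 90·L^(-1/2) = w.
Solving, L(w) = (90/w)^(2). This is a constant-elasticity form: L ∝ w^(−2), so ε = −2.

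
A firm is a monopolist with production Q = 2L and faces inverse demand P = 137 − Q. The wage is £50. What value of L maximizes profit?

L* = 28

Marginal revenue from the inverse demand is MR = 137 − 2Q.
The marginal product is MP_L = 2.
A monopolist hires until marginal revenue product equals the wage: MR·MP_L = w.
(137 − 4L)·2 = 50, so L = 28.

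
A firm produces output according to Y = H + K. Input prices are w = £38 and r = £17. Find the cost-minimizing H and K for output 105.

H* = 0, K* = 105

The inputs are perfect substitutes, so the firm uses whichever has the lower cost per unit of output.
Cost per unit of output via H is 38; via K it is 17. K is cheaper.
Producing Y = 105 with K alone: H = 0, K = 105.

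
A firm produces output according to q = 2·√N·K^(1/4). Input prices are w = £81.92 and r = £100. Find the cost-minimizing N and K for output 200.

N* = 625, K* = 256

Cost minimization requires the marginal rate of technical substitution to equal the input-price ratio: MP_N/MP_K = w/r.
Here MP_N/MP_K = (1/2)·(K/N)/(1/4) = 2·(K/N). Setting this equal to 81.92/100 = 0.8192 gives K = 0.4096N.
Substituting into q = 200: 2·N^(1/2)·(0.4096N)^(1/4) = 200.
Solving, N = 625 and K = 256.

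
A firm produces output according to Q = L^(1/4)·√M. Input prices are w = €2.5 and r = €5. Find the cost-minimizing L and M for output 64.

L* = 256, M* = 256

Cost minimization requires the marginal rate of technical substitution to equal the input-price ratio: MP_L/MP_M = w/r.
Here MP_L/MP_M = (1/4)·(M/L)/(1/2) = 0.5·(M/L). Setting this equal to 2.5/5 = 0.5 gives M = L.
Substituting into Q = 64: L^(1/4)·(L)^(1/2) = 64.
Solving, L = 256 and M = 256.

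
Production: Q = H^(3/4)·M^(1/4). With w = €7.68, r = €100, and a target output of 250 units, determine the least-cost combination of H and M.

Cost minimization requires the marginal rate of technical substitution to equal the input-price ratio: MP_H/MP_M = w/r.
Here MP_H/MP_M = (3/4)·(M/H)/(1/4) = 3·(M/H). Setting this equal to 7.68/100 = 0.0768 gives M = 0.0256H.
Substituting into Q = 250: H^(3/4)·(0.0256H)^(1/4) = 250.
Solving, H = 625 and M = 16.

H* = 625, M* = 16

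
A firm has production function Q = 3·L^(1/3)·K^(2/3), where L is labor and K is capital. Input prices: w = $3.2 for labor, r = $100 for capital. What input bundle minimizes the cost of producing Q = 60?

Cost minimization requires the marginal rate of technical substitution to equal the input-price ratio: MP_L/MP_K = w/r.
Here MP_L/MP_K = (1/3)·(K/L)/(2/3) = 0.5·(K/L). Setting this equal to 3.2/100 = 0.032 gives K = 0.064L.
Substituting into Q = 60: 3·L^(1/3)·(0.064L)^(2/3) = 60.
Solving, L = 125 and K = 8.

L* = 125, K* = 8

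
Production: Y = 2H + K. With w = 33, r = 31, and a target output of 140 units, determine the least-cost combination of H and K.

H* = 70, K* = 0

The inputs are perfect substitutes, so the firm uses whichever has the lower cost per unit of output.
Cost per unit of output via H is 16.5; via K it is 31. H is cheaper.
Producing Y = 140 with H alone: H = 70, K = 0.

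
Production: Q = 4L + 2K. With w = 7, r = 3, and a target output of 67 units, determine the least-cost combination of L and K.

L* = 0, K* = 33.5

The inputs are perfect substitutes, so the firm uses whichever has the lower cost per unit of output.
Cost per unit of output via L is w/4 = 1.75; via K it is r/2 = 1.5. K is cheaper.
Producing Q = 67 with K alone: L = 0, K = 33.5.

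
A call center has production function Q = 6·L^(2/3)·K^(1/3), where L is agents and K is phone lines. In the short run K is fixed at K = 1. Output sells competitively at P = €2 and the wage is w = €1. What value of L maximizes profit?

With K = 1, MP_L = (2/3)·6·L^(-1/3)·1^(1/3) = 4·L^(-1/3).
Profit maximization for a price taker requires P·MP_L = w: 2·4·L^(-1/3) = 1.
So L^(-1/3) = 0.125, which gives L = 512.

L* = 512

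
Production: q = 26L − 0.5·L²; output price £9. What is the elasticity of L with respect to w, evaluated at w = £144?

From P·MP_L = w with MP_L = 26 − L, labor demand is L(w) = 26 − w/9.
dL/dw = −1/(9) = -1/9.
At w = 144, L = 10, so ε = (dL/dw)·(w/L) = (-1/9)·(144/10) = -1.6.

ε = -1.6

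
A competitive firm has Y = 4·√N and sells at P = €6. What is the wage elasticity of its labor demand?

ε = -2

MP_N = (1/2)·4·N^(-1/2), so P·MP_N = w gives 12·N^(-1/2) = w.
Solving, N(w) = (12/w)^(2). This is a constant-elasticity form: N ∝ w^(−2), so ε = −2.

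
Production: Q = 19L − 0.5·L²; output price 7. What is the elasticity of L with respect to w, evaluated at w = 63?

ε = -0.9

From P·MP_L = w with MP_L = 19 − L, labor demand is L(w) = 19 − w/7.
dL/dw = −1/(7) = -1/7.
At w = 63, L = 10, so ε = (dL/dw)·(w/L) = (-1/7)·(63/10) = -0.9.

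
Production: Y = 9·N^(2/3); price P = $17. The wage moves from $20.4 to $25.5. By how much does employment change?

From P·MP_N = w with MP_N = 6·N^(-1/3), the labor demand is N(w) = (102/w)^(3).
At w = 20.4: N = 125. At w = 25.5: N = 64.
ΔN = 64 − 125 = -61.

ΔN = -61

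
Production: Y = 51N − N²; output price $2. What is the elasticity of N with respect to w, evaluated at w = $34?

From P·MP_N = w with MP_N = 51 − 2N, labor demand is N(w) = (51 − w/2)/2.
dN/dw = −1/(4) = -0.25.
At w = 34, N = 17, so ε = (dN/dw)·(w/N) = (-0.25)·(34/17) = -0.5.

ε = -0.5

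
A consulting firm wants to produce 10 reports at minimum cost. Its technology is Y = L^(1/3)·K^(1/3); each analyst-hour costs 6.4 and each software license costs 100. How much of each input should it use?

L* = 125, K* = 8

Cost minimization requires the marginal rate of technical substitution to equal the input-price ratio: MP_L/MP_K = w/r.
Here MP_L/MP_K = (1/3)·(K/L)/(1/3) = (K/L). Setting this equal to 6.4/100 = 0.064 gives K = 0.064L.
Substituting into Y = 10: L^(1/3)·(0.064L)^(1/3) = 10.
Solving, L = 125 and K = 8.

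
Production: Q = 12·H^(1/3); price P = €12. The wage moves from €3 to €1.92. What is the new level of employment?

H* = 125

From P·MP_H = w with MP_H = 4·H^(-2/3), the labor demand is H(w) = (48/w)^(3/2).
At w = 3: H = 64. At w = 1.92: H = 125.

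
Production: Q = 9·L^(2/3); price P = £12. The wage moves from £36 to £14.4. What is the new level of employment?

From P·MP_L = w with MP_L = 6·L^(-1/3), the labor demand is L(w) = (72/w)^(3).
At w = 36: L = 8. At w = 14.4: L = 125.

L* = 125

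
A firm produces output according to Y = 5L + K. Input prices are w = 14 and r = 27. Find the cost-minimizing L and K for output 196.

L* = 39.2, K* = 0

The inputs are perfect substitutes, so the firm uses whichever has the lower cost per unit of output.
Cost per unit of output via L is 2.8; via K it is 27. L is cheaper.
Producing Y = 196 with L alone: L = 39.2, K = 0.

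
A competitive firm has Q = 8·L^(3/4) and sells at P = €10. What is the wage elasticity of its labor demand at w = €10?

MP_L = (3/4)·8·L^(-1/4), so P·MP_L = w gives 60·L^(-1/4) = w.
Solving, L(w) = (60/w)^(4). This is a constant-elasticity form: L ∝ w^(−4), so ε = −4.

ε = -4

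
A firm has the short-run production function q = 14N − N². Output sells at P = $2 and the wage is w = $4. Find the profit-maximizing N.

N* = 6

The marginal product of N is MP_N = 14 − 2N.
A price-taking firm hires until the value of the marginal product equals the wage: P·MP_N = w, so 2·(14 − 2N) = 4.
Then 14 − 2N = 2, giving N = 6.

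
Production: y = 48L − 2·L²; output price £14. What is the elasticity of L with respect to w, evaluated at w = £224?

ε = -0.5

From P·MP_L = w with MP_L = 48 − 4L, labor demand is L(w) = (48 − w/14)/4.
dL/dw = −1/(56) = -1/56.
At w = 224, L = 8, so ε = (dL/dw)·(w/L) = (-1/56)·(224/8) = -0.5.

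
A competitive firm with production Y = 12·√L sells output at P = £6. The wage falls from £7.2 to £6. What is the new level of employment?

L* = 36

From P·MP_L = w with MP_L = 6·L^(-1/2), the labor demand is L(w) = (36/w)^(2).
At w = 7.2: L = 25. At w = 6: L = 36.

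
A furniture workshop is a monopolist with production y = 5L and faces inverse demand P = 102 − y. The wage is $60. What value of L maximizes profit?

Marginal revenue from the inverse demand is MR = 102 − 2y.
The marginal product is MP_L = 5.
A monopolist hires until marginal revenue product equals the wage: MR·MP_L = w.
(102 − 10L)·5 = 60, so L = 9.

L* = 9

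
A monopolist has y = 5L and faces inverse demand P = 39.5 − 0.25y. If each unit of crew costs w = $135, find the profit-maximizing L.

Marginal revenue from the inverse demand is MR = 39.5 − 0.5y.
The marginal product is MP_L = 5.
A monopolist hires until marginal revenue product equals the wage: MR·MP_L = w.
(39.5 − 2.5L)·5 = 135, so L = 5.

L* = 5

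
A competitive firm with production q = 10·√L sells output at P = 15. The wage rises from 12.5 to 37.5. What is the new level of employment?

L* = 4

From P·MP_L = w with MP_L = 5·L^(-1/2), the labor demand is L(w) = (75/w)^(2).
At w = 12.5: L = 36. At w = 37.5: L = 4.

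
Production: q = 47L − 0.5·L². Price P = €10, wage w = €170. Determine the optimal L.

The marginal product of L is MP_L = 47 − L.
A price-taking firm hires until the value of the marginal product equals the wage: P·MP_L = w, so 10·(47 − L) = 170.
Then 47 − L = 17, giving L = 30.

L* = 30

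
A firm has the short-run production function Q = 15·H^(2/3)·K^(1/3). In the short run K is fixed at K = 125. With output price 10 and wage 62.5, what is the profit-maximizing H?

With K = 125, MP_H = (2/3)·15·H^(-1/3)·125^(1/3) = 50·H^(-1/3).
Profit maximization for a price taker requires P·MP_H = w: 10·50·H^(-1/3) = 62.5.
So H^(-1/3) = 0.125, which gives H = 512.

H* = 512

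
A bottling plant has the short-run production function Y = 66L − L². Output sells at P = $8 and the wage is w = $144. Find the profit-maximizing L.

The marginal product of L is MP_L = 66 − 2L.
A price-taking firm hires until the value of the marginal product equals the wage: P·MP_L = w, so 8·(66 − 2L) = 144.
Then 66 − 2L = 18, giving L = 24.

L* = 24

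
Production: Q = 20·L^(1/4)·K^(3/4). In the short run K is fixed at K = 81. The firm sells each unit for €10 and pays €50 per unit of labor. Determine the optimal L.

With K = 81, MP_L = (1/4)·20·L^(-3/4)·81^(3/4) = 135·L^(-3/4).
Profit maximization for a price taker requires P·MP_L = w: 10·135·L^(-3/4) = 50.
So L^(-3/4) = 1/27, which gives L = 81.

L* = 81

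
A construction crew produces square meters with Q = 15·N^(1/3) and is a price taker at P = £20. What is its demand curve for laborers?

N(w) = (100/w)^(3/2)

MP_N = (1/3)·15·N^(-2/3) = 5·N^(-2/3).
Setting P·MP_N = w: 100·N^(-2/3) = w.
Solving for N: N^(-2/3) = w/100, so N = (100/w)^(3/2).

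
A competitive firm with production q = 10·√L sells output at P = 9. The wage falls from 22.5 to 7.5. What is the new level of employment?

From P·MP_L = w with MP_L = 5·L^(-1/2), the labor demand is L(w) = (45/w)^(2).
At w = 22.5: L = 4. At w = 7.5: L = 36.

L* = 36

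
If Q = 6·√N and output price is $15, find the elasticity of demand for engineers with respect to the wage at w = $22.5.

MP_N = (1/2)·6·N^(-1/2), so P·MP_N = w gives 45·N^(-1/2) = w.
Solving, N(w) = (45/w)^(2). This is a constant-elasticity form: N ∝ w^(−2), so ε = −2.

ε = -2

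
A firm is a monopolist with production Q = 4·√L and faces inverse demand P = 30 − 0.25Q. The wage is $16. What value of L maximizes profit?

Marginal revenue from the inverse demand is MR = 30 − 0.5Q.
The marginal product is MP_L = 2·L^(-1/2).
A monopolist hires until marginal revenue product equals the wage: MR·MP_L = w.
At L, Q = 4·√L. Substituting and solving: (30 − 2·√L)·2·L^(-1/2) = 16 gives L = 9.

L* = 9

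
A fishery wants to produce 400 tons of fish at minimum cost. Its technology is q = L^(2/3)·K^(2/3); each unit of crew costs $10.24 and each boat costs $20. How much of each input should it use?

Cost minimization requires the marginal rate of technical substitution to equal the input-price ratio: MP_L/MP_K = w/r.
Here MP_L/MP_K = (2/3)·(K/L)/(2/3) = (K/L). Setting this equal to 10.24/20 = 0.512 gives K = 0.512L.
Substituting into q = 400: L^(2/3)·(0.512L)^(2/3) = 400.
Solving, L = 125 and K = 64.

L* = 125, K* = 64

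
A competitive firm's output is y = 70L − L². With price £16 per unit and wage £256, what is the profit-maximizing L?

The marginal product of L is MP_L = 70 − 2L.
A price-taking firm hires until the value of the marginal product equals the wage: P·MP_L = w, so 16·(70 − 2L) = 256.
Then 70 − 2L = 16, giving L = 27.

L* = 27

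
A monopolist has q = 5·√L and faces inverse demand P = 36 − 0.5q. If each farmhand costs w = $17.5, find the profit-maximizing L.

L* = 9

Marginal revenue from the inverse demand is MR = 36 − q.
The marginal product is MP_L = 2.5·L^(-1/2).
A monopolist hires until marginal revenue product equals the wage: MR·MP_L = w.
At L, q = 5·√L. Substituting and solving: (36 − 5·√L)·2.5·L^(-1/2) = 17.5 gives L = 9.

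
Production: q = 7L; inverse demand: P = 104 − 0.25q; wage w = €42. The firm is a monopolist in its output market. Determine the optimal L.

Marginal revenue from the inverse demand is MR = 104 − 0.5q.
The marginal product is MP_L = 7.
A monopolist hires until marginal revenue product equals the wage: MR·MP_L = w.
(104 − 3.5L)·7 = 42, so L = 28.

L* = 28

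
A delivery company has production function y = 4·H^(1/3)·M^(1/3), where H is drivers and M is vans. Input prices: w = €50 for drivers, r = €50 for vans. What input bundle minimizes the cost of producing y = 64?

Cost minimization requires the marginal rate of technical substitution to equal the input-price ratio: MP_H/MP_M = w/r.
Here MP_H/MP_M = (1/3)·(M/H)/(1/3) = (M/H). Setting this equal to 50/50 = 1 gives M = H.
Substituting into y = 64: 4·H^(1/3)·(H)^(1/3) = 64.
Solving, H = 64 and M = 64.

H* = 64, M* = 64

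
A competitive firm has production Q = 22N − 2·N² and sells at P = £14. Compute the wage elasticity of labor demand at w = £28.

From P·MP_N = w with MP_N = 22 − 4N, labor demand is N(w) = (22 − w/14)/4.
dN/dw = −1/(56) = -1/56.
At w = 28, N = 5, so ε = (dN/dw)·(w/N) = (-1/56)·(28/5) = -0.1.

ε = -0.1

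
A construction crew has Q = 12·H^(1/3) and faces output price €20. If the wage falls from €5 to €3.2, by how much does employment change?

From P·MP_H = w with MP_H = 4·H^(-2/3), the labor demand is H(w) = (80/w)^(3/2).
At w = 5: H = 64. At w = 3.2: H = 125.
ΔH = 125 − 64 = 61.

ΔH = 61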